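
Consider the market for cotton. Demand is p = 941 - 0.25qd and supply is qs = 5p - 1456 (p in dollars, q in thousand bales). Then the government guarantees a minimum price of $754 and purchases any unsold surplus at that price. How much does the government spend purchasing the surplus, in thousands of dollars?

Rearranging demand gives qd = 3764 - 4p. Equilibrium: 3764 - 4p = 5p - 1456, so 5220 = 9p and p* = 580, q* = 1444.
The floor of 754 is above the equilibrium price 580, so it binds.
At p = 754: qd = 3764 - 4·754 = 748 and qs = 5·754 - 1456 = 2314.
Surplus = qs - qd = 1566.
Government expenditure = surplus × support price = 1566 × 754 = 1180764.

1180764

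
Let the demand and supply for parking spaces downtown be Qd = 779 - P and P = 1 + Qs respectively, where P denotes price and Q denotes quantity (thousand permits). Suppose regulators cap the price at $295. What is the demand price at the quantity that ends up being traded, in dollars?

485

Rearranging supply gives Qs = P - 1. Without the control the market clears where 779 - P = P - 1, i.e. P* = 390 and Q* = 389.
Since 295 < 390, the ceiling is binding.
At P = 295: Qd = 779 - 295 = 484 and Qs = 295 - 1 = 294.
Only 294 units reach the market. On the demand curve, the marginal buyer's willingness to pay at Q = 294 is (779 - 294) = 485.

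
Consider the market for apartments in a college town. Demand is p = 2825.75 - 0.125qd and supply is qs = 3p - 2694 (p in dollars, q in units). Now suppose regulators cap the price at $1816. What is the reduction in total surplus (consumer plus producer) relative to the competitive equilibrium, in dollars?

483153

Rearranging demand gives qd = 22606 - 8p. Without the control the market clears where 22606 - 8p = 3p - 2694, i.e. p* = 2300 and q* = 4206.
Since 1816 < 2300, the ceiling is binding.
At p = 1816: qd = 22606 - 8·1816 = 8078 and qs = 3·1816 - 2694 = 2754.
Quantity traded falls to 2754. At q = 2754 the demand price is (22606 - 2754)/8 = 2481.5 and the supply price is (2694 + 2754)/3 = 1816.
Deadweight loss = ½ · (2481.5 - 1816) · (4206 - 2754) = ½ · 665.5 · 1452 = 483153.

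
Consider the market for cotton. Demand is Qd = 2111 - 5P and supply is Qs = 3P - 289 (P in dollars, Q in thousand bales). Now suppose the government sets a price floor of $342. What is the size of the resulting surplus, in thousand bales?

336

Equilibrium: 2111 - 5P = 3P - 289, so 2400 = 8P and P* = 300, Q* = 611.
Because the floor (342) lies above the market-clearing price, it is binding.
At P = 342: Qd = 2111 - 5·342 = 401 and Qs = 3·342 - 289 = 737.
Surplus = Qs - Qd = 737 - 401 = 336.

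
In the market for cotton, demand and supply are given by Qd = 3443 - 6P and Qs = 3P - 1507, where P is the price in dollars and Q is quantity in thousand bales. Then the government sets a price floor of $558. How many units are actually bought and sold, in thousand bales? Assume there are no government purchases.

Without the control the market clears where 3443 - 6P = 3P - 1507, i.e. P* = 550 and Q* = 143.
Since 558 > 550, the floor is binding.
At P = 558: Qd = 3443 - 6·558 = 95 and Qs = 3·558 - 1507 = 167.
The quantity actually transacted is the short side, demand: 95.

95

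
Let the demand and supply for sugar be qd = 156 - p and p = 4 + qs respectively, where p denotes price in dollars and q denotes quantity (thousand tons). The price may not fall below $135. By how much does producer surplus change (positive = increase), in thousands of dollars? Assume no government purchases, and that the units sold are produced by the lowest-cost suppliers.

-357.5

Rearranging supply gives qs = p - 4. Equilibrium: 156 - p = p - 4, so 160 = 2p and p* = 80, q* = 76.
The floor of 135 is above the equilibrium price 80, so it binds.
At p = 135: qd = 156 - 135 = 21 and qs = 135 - 4 = 131.
Producer surplus without the control is ½ · (80 - 4) · 76 = 2888.
With the floor, 21 units are sold at 135. The supply price at q = 21 is 25, so PS = ½ · [(135 - 4) + (135 - 25)] · 21 = 2530.5.
Change in producer surplus = 2530.5 - 2888 = -357.5.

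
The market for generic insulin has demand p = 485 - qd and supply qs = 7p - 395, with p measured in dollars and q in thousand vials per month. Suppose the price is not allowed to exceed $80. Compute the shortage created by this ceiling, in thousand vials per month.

240

Rearranging demand gives qd = 485 - p. In a free market, 485 - p = 7p - 395 gives the equilibrium p* = 110, q* = 375.
The ceiling of 80 is below the equilibrium price 110, so it binds.
At p = 80: qd = 485 - 80 = 405 and qs = 7·80 - 395 = 165.
Shortage = qd - qs = 405 - 165 = 240.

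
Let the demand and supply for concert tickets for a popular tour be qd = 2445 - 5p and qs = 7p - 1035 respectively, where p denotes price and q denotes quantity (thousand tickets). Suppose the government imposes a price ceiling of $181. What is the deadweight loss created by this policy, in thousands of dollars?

99800.4

Setting quantity demanded equal to quantity supplied, 2445 - 5p = 7p - 1035, gives p* = 290 and q* = 995.
The ceiling of 181 is below the equilibrium price 290, so it binds.
At p = 181: qd = 2445 - 5·181 = 1540 and qs = 7·181 - 1035 = 232.
Quantity traded falls to 232. At q = 232 the demand price is (2445 - 232)/5 = 442.6 and the supply price is (1035 + 232)/7 = 181.
Deadweight loss = ½ · (442.6 - 181) · (995 - 232) = ½ · 261.6 · 763 = 99800.4.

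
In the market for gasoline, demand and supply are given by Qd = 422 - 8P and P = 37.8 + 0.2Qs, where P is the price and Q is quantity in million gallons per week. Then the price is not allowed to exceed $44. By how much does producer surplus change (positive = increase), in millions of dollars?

Rearranging supply gives Qs = 5P - 189. In a free market, 422 - 8P = 5P - 189 gives the equilibrium P* = 47, Q* = 46.
Because the ceiling (44) lies below the market-clearing price, it is binding.
At P = 44: Qd = 422 - 8·44 = 70 and Qs = 5·44 - 189 = 31.
Producer surplus without the control is ½ · (47 - 37.8) · 46 = 211.6.
With the ceiling, producers sell 31 units at 44, so PS = ½ · (44 - 37.8) · 31 = 96.1.
Change in producer surplus = 96.1 - 211.6 = -115.5.

-115.5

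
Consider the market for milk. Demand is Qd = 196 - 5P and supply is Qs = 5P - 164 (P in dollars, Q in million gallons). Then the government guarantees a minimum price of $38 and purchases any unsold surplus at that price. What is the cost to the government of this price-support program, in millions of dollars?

760

Equilibrium: 196 - 5P = 5P - 164, so 360 = 10P and P* = 36, Q* = 16.
The floor of 38 is above the equilibrium price 36, so it binds.
At P = 38: Qd = 196 - 5·38 = 6 and Qs = 5·38 - 164 = 26.
Surplus = Qs - Qd = 20.
Government expenditure = surplus × support price = 20 × 38 = 760.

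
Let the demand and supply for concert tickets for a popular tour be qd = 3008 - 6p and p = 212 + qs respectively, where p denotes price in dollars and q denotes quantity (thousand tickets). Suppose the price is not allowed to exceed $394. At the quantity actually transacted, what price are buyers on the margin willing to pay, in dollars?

471

Rearranging supply gives qs = p - 212. Equilibrium: 3008 - 6p = p - 212, so 3220 = 7p and p* = 460, q* = 248.
The ceiling of 394 is below the equilibrium price 460, so it binds.
At p = 394: qd = 3008 - 6·394 = 644 and qs = 394 - 212 = 182.
Only 182 units reach the market. On the demand curve, the marginal buyer's willingness to pay at q = 182 is (3008 - 182)/6 = 471.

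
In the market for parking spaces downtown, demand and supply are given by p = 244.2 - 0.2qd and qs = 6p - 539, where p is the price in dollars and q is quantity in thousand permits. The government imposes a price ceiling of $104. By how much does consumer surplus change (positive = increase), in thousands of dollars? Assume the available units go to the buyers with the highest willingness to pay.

-6529.6

Rearranging demand gives qd = 1221 - 5p. In a free market, 1221 - 5p = 6p - 539 gives the equilibrium p* = 160, q* = 421.
Because the ceiling (104) lies below the market-clearing price, it is binding.
At p = 104: qd = 1221 - 5·104 = 701 and qs = 6·104 - 539 = 85.
Consumer surplus without the control is ½ · (244.2 - 160) · 421 = 17724.1.
With the ceiling, 85 units are sold at 104 (assume they go to the highest-value buyers). The demand price at q = 85 is 227.2, so CS = ½ · [(244.2 - 104) + (227.2 - 104)] · 85 = 11194.5.
Change in consumer surplus = 11194.5 - 17724.1 = -6529.6.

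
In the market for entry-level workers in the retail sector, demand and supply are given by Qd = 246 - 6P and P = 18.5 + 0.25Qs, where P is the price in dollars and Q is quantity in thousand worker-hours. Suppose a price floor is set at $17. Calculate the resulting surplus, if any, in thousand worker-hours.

0

Rearranging supply gives Qs = 4P - 74. In a free market, 246 - 6P = 4P - 74 gives the equilibrium P* = 32, Q* = 54.
The floor of 17 is below the equilibrium price 32, so it is not binding; the market clears at P* = 32, Q* = 54.
Since the control does not bind, there is no surplus.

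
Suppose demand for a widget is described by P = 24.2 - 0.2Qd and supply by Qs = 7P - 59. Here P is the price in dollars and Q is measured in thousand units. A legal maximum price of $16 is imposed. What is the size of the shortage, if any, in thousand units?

Rearranging demand gives Qd = 121 - 5P. Equilibrium: 121 - 5P = 7P - 59, so 180 = 12P and P* = 15, Q* = 46.
The ceiling of 16 is above the equilibrium price 15, so it is not binding; the market clears at P* = 15, Q* = 46.
Since the control does not bind, there is no shortage.

0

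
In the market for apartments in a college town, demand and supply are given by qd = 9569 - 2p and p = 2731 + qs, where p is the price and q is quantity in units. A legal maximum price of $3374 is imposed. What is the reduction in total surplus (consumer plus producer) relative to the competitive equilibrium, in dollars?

395307

Rearranging supply gives qs = p - 2731. Without the control the market clears where 9569 - 2p = p - 2731, i.e. p* = 4100 and q* = 1369.
Since 3374 < 4100, the ceiling is binding.
At p = 3374: qd = 9569 - 2·3374 = 2821 and qs = 3374 - 2731 = 643.
Quantity traded falls to 643. At q = 643 the demand price is (9569 - 643)/2 = 4463 and the supply price is 2731 + 643 = 3374.
Deadweight loss = ½ · (4463 - 3374) · (1369 - 643) = ½ · 1089 · 726 = 395307.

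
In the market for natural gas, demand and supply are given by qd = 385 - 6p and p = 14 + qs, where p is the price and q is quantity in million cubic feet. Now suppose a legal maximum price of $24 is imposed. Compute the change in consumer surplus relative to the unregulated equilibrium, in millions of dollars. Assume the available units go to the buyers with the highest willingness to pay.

Rearranging supply gives qs = p - 14. Setting quantity demanded equal to quantity supplied, 385 - 6p = p - 14, gives p* = 57 and q* = 43.
Since 24 < 57, the ceiling is binding.
At p = 24: qd = 385 - 6·24 = 241 and qs = 24 - 14 = 10.
Consumer surplus without the control is ½ · (385/6 - 57) · 43 = 1849/12.
With the ceiling, 10 units are sold at 24 (assume they go to the highest-value buyers). The demand price at q = 10 is 62.5, so CS = ½ · [(385/6 - 24) + (62.5 - 24)] · 10 = 1180/3.
Change in consumer surplus = 1180/3 - 1849/12 = 239.25.

239.25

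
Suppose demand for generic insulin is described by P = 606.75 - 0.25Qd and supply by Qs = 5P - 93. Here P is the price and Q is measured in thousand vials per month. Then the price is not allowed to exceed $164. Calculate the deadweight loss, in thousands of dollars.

Rearranging demand gives Qd = 2427 - 4P. Setting quantity demanded equal to quantity supplied, 2427 - 4P = 5P - 93, gives P* = 280 and Q* = 1307.
Because the ceiling (164) lies below the market-clearing price, it is binding.
At P = 164: Qd = 2427 - 4·164 = 1771 and Qs = 5·164 - 93 = 727.
Quantity traded falls to 727. At Q = 727 the demand price is (2427 - 727)/4 = 425 and the supply price is (93 + 727)/5 = 164.
Deadweight loss = ½ · (425 - 164) · (1307 - 727) = ½ · 261 · 580 = 75690.

75690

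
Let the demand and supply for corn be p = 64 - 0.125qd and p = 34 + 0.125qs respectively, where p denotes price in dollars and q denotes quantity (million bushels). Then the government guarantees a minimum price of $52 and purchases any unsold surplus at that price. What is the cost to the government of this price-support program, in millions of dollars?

2496

Rearranging demand gives qd = 512 - 8p; rearranging supply gives qs = 8p - 272. In a free market, 512 - 8p = 8p - 272 gives the equilibrium p* = 49, q* = 120.
Because the floor (52) lies above the market-clearing price, it is binding.
At p = 52: qd = 512 - 8·52 = 96 and qs = 8·52 - 272 = 144.
Surplus = qs - qd = 48.
Government expenditure = surplus × support price = 48 × 52 = 2496.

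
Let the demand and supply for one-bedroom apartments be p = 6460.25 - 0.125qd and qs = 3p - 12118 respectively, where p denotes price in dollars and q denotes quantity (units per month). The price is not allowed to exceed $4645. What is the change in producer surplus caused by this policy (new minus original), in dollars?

Rearranging demand gives qd = 51682 - 8p. In a free market, 51682 - 8p = 3p - 12118 gives the equilibrium p* = 5800, q* = 5282.
Because the ceiling (4645) lies below the market-clearing price, it is binding.
At p = 4645: qd = 51682 - 8·4645 = 14522 and qs = 3·4645 - 12118 = 1817.
Producer surplus without the control is ½ · (5800 - 12118/3) · 5282 = 13949762/3.
With the ceiling, producers sell 1817 units at 4645, so PS = ½ · (4645 - 12118/3) · 1817 = 3301489/6.
Change in producer surplus = 3301489/6 - 13949762/3 = -4099672.5.

-4099672.5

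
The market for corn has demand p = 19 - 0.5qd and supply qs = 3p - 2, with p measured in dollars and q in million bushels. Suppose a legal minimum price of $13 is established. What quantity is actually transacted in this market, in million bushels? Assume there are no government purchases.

12

Rearranging demand gives qd = 38 - 2p. Without the control the market clears where 38 - 2p = 3p - 2, i.e. p* = 8 and q* = 22.
Since 13 > 8, the floor is binding.
At p = 13: qd = 38 - 2·13 = 12 and qs = 3·13 - 2 = 37.
The quantity actually transacted is the short side, demand: 12.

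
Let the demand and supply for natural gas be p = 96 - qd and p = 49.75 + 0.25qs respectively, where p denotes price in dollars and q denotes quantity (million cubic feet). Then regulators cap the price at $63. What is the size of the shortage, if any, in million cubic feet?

0

Rearranging demand gives qd = 96 - p; rearranging supply gives qs = 4p - 199. Setting quantity demanded equal to quantity supplied, 96 - p = 4p - 199, gives p* = 59 and q* = 37.
Since 63 is above p* = 59, the ceiling does not bind and the free-market outcome prevails.
Since the control does not bind, there is no shortage.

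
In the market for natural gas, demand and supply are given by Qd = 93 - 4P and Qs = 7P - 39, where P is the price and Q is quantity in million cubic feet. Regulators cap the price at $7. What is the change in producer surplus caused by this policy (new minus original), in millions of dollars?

-137.5

Without the control the market clears where 93 - 4P = 7P - 39, i.e. P* = 12 and Q* = 45.
Since 7 < 12, the ceiling is binding.
At P = 7: Qd = 93 - 4·7 = 65 and Qs = 7·7 - 39 = 10.
Producer surplus without the control is ½ · (12 - 39/7) · 45 = 2025/14.
With the ceiling, producers sell 10 units at 7, so PS = ½ · (7 - 39/7) · 10 = 50/7.
Change in producer surplus = 50/7 - 2025/14 = -137.5.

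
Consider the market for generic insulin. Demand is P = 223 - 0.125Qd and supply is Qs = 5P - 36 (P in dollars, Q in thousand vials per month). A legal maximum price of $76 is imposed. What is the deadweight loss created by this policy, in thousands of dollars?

Rearranging demand gives Qd = 1784 - 8P. In a free market, 1784 - 8P = 5P - 36 gives the equilibrium P* = 140, Q* = 664.
Since 76 < 140, the ceiling is binding.
At P = 76: Qd = 1784 - 8·76 = 1176 and Qs = 5·76 - 36 = 344.
Quantity traded falls to 344. At Q = 344 the demand price is (1784 - 344)/8 = 180 and the supply price is (36 + 344)/5 = 76.
Deadweight loss = ½ · (180 - 76) · (664 - 344) = ½ · 104 · 320 = 16640.

16640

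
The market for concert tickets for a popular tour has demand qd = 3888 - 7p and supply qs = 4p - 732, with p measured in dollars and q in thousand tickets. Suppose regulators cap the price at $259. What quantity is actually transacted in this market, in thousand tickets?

304

In a free market, 3888 - 7p = 4p - 732 gives the equilibrium p* = 420, q* = 948.
The ceiling of 259 is below the equilibrium price 420, so it binds.
At p = 259: qd = 3888 - 7·259 = 2075 and qs = 4·259 - 732 = 304.
The quantity actually transacted is the short side, supply: 304.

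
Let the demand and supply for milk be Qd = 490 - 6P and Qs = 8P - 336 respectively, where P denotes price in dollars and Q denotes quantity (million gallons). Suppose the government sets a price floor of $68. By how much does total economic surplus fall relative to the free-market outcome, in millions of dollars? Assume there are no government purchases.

425.25

Without the control the market clears where 490 - 6P = 8P - 336, i.e. P* = 59 and Q* = 136.
Since 68 > 59, the floor is binding.
At P = 68: Qd = 490 - 6·68 = 82 and Qs = 8·68 - 336 = 208.
Quantity traded falls to 82. At Q = 82 the demand price is (490 - 82)/6 = 68 and the supply price is (336 + 82)/8 = 52.25.
Deadweight loss = ½ · (68 - 52.25) · (136 - 82) = ½ · 15.75 · 54 = 425.25.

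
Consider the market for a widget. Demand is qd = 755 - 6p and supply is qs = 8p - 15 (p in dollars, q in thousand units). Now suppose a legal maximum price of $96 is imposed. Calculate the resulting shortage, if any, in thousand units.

0

Without the control the market clears where 755 - 6p = 8p - 15, i.e. p* = 55 and q* = 425.
Since 96 is above p* = 55, the ceiling does not bind and the free-market outcome prevails.
Since the control does not bind, there is no shortage.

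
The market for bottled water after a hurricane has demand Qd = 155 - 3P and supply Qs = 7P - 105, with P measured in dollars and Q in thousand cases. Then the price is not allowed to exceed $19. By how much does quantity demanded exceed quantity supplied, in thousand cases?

70

Without the control the market clears where 155 - 3P = 7P - 105, i.e. P* = 26 and Q* = 77.
Since 19 < 26, the ceiling is binding.
At P = 19: Qd = 155 - 3·19 = 98 and Qs = 7·19 - 105 = 28.
Shortage = Qd - Qs = 98 - 28 = 70.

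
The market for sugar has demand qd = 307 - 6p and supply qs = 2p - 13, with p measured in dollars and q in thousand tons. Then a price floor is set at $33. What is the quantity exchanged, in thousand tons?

67

Setting quantity demanded equal to quantity supplied, 307 - 6p = 2p - 13, gives p* = 40 and q* = 67.
Since 33 is below p* = 40, the floor does not bind and the free-market outcome prevails.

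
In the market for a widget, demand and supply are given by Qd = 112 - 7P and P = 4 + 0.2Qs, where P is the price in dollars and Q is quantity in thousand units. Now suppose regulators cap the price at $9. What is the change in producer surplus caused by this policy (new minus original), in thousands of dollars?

-60

Rearranging supply gives Qs = 5P - 20. Without the control the market clears where 112 - 7P = 5P - 20, i.e. P* = 11 and Q* = 35.
Because the ceiling (9) lies below the market-clearing price, it is binding.
At P = 9: Qd = 112 - 7·9 = 49 and Qs = 5·9 - 20 = 25.
Producer surplus without the control is ½ · (11 - 4) · 35 = 122.5.
With the ceiling, producers sell 25 units at 9, so PS = ½ · (9 - 4) · 25 = 62.5.
Change in producer surplus = 62.5 - 122.5 = -60.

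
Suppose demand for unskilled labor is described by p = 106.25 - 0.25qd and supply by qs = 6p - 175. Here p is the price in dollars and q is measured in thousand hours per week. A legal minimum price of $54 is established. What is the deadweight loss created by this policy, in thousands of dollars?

Rearranging demand gives qd = 425 - 4p. Without the control the market clears where 425 - 4p = 6p - 175, i.e. p* = 60 and q* = 185.
The floor of 54 is below the equilibrium price 60, so it is not binding; the market clears at p* = 60, q* = 185.
Since the control does not bind, no trades are prevented and deadweight loss is zero.

0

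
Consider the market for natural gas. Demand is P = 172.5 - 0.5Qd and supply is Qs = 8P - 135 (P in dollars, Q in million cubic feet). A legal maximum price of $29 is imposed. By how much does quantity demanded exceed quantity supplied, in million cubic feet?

190

Rearranging demand gives Qd = 345 - 2P. Equilibrium: 345 - 2P = 8P - 135, so 480 = 10P and P* = 48, Q* = 249.
Because the ceiling (29) lies below the market-clearing price, it is binding.
At P = 29: Qd = 345 - 2·29 = 287 and Qs = 8·29 - 135 = 97.
Shortage = Qd - Qs = 287 - 97 = 190.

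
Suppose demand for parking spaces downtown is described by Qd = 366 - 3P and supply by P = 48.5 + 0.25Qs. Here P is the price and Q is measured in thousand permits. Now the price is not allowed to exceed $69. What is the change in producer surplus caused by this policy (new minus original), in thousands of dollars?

-1144

Rearranging supply gives Qs = 4P - 194. Without the control the market clears where 366 - 3P = 4P - 194, i.e. P* = 80 and Q* = 126.
Because the ceiling (69) lies below the market-clearing price, it is binding.
At P = 69: Qd = 366 - 3·69 = 159 and Qs = 4·69 - 194 = 82.
Producer surplus without the control is ½ · (80 - 48.5) · 126 = 1984.5.
With the ceiling, producers sell 82 units at 69, so PS = ½ · (69 - 48.5) · 82 = 840.5.
Change in producer surplus = 840.5 - 1984.5 = -1144.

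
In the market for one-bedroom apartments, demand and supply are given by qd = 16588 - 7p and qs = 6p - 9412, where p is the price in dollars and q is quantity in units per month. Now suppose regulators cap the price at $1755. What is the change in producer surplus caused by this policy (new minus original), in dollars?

-453985

Without the control the market clears where 16588 - 7p = 6p - 9412, i.e. p* = 2000 and q* = 2588.
The ceiling of 1755 is below the equilibrium price 2000, so it binds.
At p = 1755: qd = 16588 - 7·1755 = 4303 and qs = 6·1755 - 9412 = 1118.
Producer surplus without the control is ½ · (2000 - 4706/3) · 2588 = 1674436/3.
With the ceiling, producers sell 1118 units at 1755, so PS = ½ · (1755 - 4706/3) · 1118 = 312481/3.
Change in producer surplus = 312481/3 - 1674436/3 = -453985.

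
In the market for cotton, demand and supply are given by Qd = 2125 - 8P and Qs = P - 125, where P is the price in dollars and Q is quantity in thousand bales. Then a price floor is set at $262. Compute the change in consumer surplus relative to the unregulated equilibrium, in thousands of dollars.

In a free market, 2125 - 8P = P - 125 gives the equilibrium P* = 250, Q* = 125.
Because the floor (262) lies above the market-clearing price, it is binding.
At P = 262: Qd = 2125 - 8·262 = 29 and Qs = 262 - 125 = 137.
Consumer surplus without the control is ½ · (265.625 - 250) · 125 = 976.5625.
With the floor, consumers buy 29 units at 262, so CS = ½ · (265.625 - 262) · 29 = 52.5625.
Change in consumer surplus = 52.5625 - 976.5625 = -924.

-924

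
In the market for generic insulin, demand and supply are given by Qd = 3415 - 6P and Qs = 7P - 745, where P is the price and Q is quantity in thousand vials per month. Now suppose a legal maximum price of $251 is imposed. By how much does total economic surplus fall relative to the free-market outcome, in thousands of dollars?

36104.25

In a free market, 3415 - 6P = 7P - 745 gives the equilibrium P* = 320, Q* = 1495.
The ceiling of 251 is below the equilibrium price 320, so it binds.
At P = 251: Qd = 3415 - 6·251 = 1909 and Qs = 7·251 - 745 = 1012.
Quantity traded falls to 1012. At Q = 1012 the demand price is (3415 - 1012)/6 = 400.5 and the supply price is (745 + 1012)/7 = 251.
Deadweight loss = ½ · (400.5 - 251) · (1495 - 1012) = ½ · 149.5 · 483 = 36104.25.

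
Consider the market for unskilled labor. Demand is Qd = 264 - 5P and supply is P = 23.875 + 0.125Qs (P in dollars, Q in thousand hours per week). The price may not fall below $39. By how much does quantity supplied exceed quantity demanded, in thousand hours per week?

52

Rearranging supply gives Qs = 8P - 191. Equilibrium: 264 - 5P = 8P - 191, so 455 = 13P and P* = 35, Q* = 89.
The floor of 39 is above the equilibrium price 35, so it binds.
At P = 39: Qd = 264 - 5·39 = 69 and Qs = 8·39 - 191 = 121.
Surplus = Qs - Qd = 121 - 69 = 52.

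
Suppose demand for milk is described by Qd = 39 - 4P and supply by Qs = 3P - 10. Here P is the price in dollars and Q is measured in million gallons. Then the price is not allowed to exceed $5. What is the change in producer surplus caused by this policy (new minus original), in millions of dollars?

-16

Setting quantity demanded equal to quantity supplied, 39 - 4P = 3P - 10, gives P* = 7 and Q* = 11.
Because the ceiling (5) lies below the market-clearing price, it is binding.
At P = 5: Qd = 39 - 4·5 = 19 and Qs = 3·5 - 10 = 5.
Producer surplus without the control is ½ · (7 - 10/3) · 11 = 121/6.
With the ceiling, producers sell 5 units at 5, so PS = ½ · (5 - 10/3) · 5 = 25/6.
Change in producer surplus = 25/6 - 121/6 = -16.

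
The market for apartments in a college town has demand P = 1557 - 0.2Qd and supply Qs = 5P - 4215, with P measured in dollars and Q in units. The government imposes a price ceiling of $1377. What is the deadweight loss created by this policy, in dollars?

Rearranging demand gives Qd = 7785 - 5P. Setting quantity demanded equal to quantity supplied, 7785 - 5P = 5P - 4215, gives P* = 1200 and Q* = 1785.
Since 1377 is above P* = 1200, the ceiling does not bind and the free-market outcome prevails.
Since the control does not bind, no trades are prevented and deadweight loss is zero.

0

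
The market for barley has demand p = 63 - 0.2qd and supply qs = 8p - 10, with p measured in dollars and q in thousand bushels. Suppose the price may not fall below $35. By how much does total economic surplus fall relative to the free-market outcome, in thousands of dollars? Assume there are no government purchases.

Rearranging demand gives qd = 315 - 5p. Equilibrium: 315 - 5p = 8p - 10, so 325 = 13p and p* = 25, q* = 190.
Because the floor (35) lies above the market-clearing price, it is binding.
At p = 35: qd = 315 - 5·35 = 140 and qs = 8·35 - 10 = 270.
Quantity traded falls to 140. At q = 140 the demand price is (315 - 140)/5 = 35 and the supply price is (10 + 140)/8 = 18.75.
Deadweight loss = ½ · (35 - 18.75) · (190 - 140) = ½ · 16.25 · 50 = 406.25.

406.25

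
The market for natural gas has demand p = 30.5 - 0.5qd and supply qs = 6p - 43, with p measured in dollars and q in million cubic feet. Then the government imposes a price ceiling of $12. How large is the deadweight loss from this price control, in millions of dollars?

12

Rearranging demand gives qd = 61 - 2p. Setting quantity demanded equal to quantity supplied, 61 - 2p = 6p - 43, gives p* = 13 and q* = 35.
The ceiling of 12 is below the equilibrium price 13, so it binds.
At p = 12: qd = 61 - 2·12 = 37 and qs = 6·12 - 43 = 29.
Quantity traded falls to 29. At q = 29 the demand price is (61 - 29)/2 = 16 and the supply price is (43 + 29)/6 = 12.
Deadweight loss = ½ · (16 - 12) · (35 - 29) = ½ · 4 · 6 = 12.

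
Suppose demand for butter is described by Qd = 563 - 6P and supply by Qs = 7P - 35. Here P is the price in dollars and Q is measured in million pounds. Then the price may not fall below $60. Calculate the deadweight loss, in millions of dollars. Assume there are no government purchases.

In a free market, 563 - 6P = 7P - 35 gives the equilibrium P* = 46, Q* = 287.
Because the floor (60) lies above the market-clearing price, it is binding.
At P = 60: Qd = 563 - 6·60 = 203 and Qs = 7·60 - 35 = 385.
Quantity traded falls to 203. At Q = 203 the demand price is (563 - 203)/6 = 60 and the supply price is (35 + 203)/7 = 34.
Deadweight loss = ½ · (60 - 34) · (287 - 203) = ½ · 26 · 84 = 1092.

1092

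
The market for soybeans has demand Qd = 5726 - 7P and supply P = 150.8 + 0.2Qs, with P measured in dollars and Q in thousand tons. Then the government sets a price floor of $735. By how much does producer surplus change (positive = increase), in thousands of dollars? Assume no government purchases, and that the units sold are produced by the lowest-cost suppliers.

Rearranging supply gives Qs = 5P - 754. Setting quantity demanded equal to quantity supplied, 5726 - 7P = 5P - 754, gives P* = 540 and Q* = 1946.
Since 735 > 540, the floor is binding.
At P = 735: Qd = 5726 - 7·735 = 581 and Qs = 5·735 - 754 = 2921.
Producer surplus without the control is ½ · (540 - 150.8) · 1946 = 378691.6.
With the floor, 581 units are sold at 735. The supply price at Q = 581 is 267, so PS = ½ · [(735 - 150.8) + (735 - 267)] · 581 = 305664.1.
Change in producer surplus = 305664.1 - 378691.6 = -73027.5.

-73027.5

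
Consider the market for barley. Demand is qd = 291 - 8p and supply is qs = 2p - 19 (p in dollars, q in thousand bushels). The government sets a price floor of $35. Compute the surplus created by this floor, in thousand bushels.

Without the control the market clears where 291 - 8p = 2p - 19, i.e. p* = 31 and q* = 43.
The floor of 35 is above the equilibrium price 31, so it binds.
At p = 35: qd = 291 - 8·35 = 11 and qs = 2·35 - 19 = 51.
Surplus = qs - qd = 51 - 11 = 40.

40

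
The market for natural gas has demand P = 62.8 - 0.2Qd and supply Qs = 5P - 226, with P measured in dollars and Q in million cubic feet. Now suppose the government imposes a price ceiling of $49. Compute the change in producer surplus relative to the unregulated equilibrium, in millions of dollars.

-157.5

Rearranging demand gives Qd = 314 - 5P. Without the control the market clears where 314 - 5P = 5P - 226, i.e. P* = 54 and Q* = 44.
Since 49 < 54, the ceiling is binding.
At P = 49: Qd = 314 - 5·49 = 69 and Qs = 5·49 - 226 = 19.
Producer surplus without the control is ½ · (54 - 45.2) · 44 = 193.6.
With the ceiling, producers sell 19 units at 49, so PS = ½ · (49 - 45.2) · 19 = 36.1.
Change in producer surplus = 36.1 - 193.6 = -157.5.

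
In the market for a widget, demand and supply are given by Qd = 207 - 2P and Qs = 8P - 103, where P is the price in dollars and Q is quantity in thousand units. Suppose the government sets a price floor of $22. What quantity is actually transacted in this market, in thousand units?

145

In a free market, 207 - 2P = 8P - 103 gives the equilibrium P* = 31, Q* = 145.
The floor of 22 is below the equilibrium price 31, so it is not binding; the market clears at P* = 31, Q* = 145.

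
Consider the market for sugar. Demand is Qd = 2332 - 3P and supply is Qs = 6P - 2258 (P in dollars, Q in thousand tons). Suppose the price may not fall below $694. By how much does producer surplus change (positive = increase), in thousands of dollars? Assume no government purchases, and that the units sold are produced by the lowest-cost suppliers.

Without the control the market clears where 2332 - 3P = 6P - 2258, i.e. P* = 510 and Q* = 802.
The floor of 694 is above the equilibrium price 510, so it binds.
At P = 694: Qd = 2332 - 3·694 = 250 and Qs = 6·694 - 2258 = 1906.
Producer surplus without the control is ½ · (510 - 1129/3) · 802 = 160801/3.
With the floor, 250 units are sold at 694. The supply price at Q = 250 is 418, so PS = ½ · [(694 - 1129/3) + (694 - 418)] · 250 = 222625/3.
Change in producer surplus = 222625/3 - 160801/3 = 20608.

20608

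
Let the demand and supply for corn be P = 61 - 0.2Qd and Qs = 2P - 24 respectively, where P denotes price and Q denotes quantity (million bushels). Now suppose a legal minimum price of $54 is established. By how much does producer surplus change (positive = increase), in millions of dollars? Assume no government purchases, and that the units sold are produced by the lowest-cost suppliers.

-61.25

Rearranging demand gives Qd = 305 - 5P. Equilibrium: 305 - 5P = 2P - 24, so 329 = 7P and P* = 47, Q* = 70.
Since 54 > 47, the floor is binding.
At P = 54: Qd = 305 - 5·54 = 35 and Qs = 2·54 - 24 = 84.
Producer surplus without the control is ½ · (47 - 12) · 70 = 1225.
With the floor, 35 units are sold at 54. The supply price at Q = 35 is 29.5, so PS = ½ · [(54 - 12) + (54 - 29.5)] · 35 = 1163.75.
Change in producer surplus = 1163.75 - 1225 = -61.25.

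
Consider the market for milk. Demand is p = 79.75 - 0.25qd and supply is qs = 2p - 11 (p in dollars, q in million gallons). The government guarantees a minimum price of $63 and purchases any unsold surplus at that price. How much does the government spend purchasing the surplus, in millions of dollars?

Rearranging demand gives qd = 319 - 4p. Setting quantity demanded equal to quantity supplied, 319 - 4p = 2p - 11, gives p* = 55 and q* = 99.
Because the floor (63) lies above the market-clearing price, it is binding.
At p = 63: qd = 319 - 4·63 = 67 and qs = 2·63 - 11 = 115.
Surplus = qs - qd = 48.
Government expenditure = surplus × support price = 48 × 63 = 3024.

3024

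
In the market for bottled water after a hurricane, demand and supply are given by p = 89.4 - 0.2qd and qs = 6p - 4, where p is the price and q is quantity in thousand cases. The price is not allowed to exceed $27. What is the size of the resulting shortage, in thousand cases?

154

Rearranging demand gives qd = 447 - 5p. In a free market, 447 - 5p = 6p - 4 gives the equilibrium p* = 41, q* = 242.
Since 27 < 41, the ceiling is binding.
At p = 27: qd = 447 - 5·27 = 312 and qs = 6·27 - 4 = 158.
Shortage = qd - qs = 312 - 158 = 154.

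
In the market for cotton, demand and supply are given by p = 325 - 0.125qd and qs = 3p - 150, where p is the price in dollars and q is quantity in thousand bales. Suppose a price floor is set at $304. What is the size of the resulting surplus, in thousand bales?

594

Rearranging demand gives qd = 2600 - 8p. Setting quantity demanded equal to quantity supplied, 2600 - 8p = 3p - 150, gives p* = 250 and q* = 600.
Since 304 > 250, the floor is binding.
At p = 304: qd = 2600 - 8·304 = 168 and qs = 3·304 - 150 = 762.
Surplus = qs - qd = 762 - 168 = 594.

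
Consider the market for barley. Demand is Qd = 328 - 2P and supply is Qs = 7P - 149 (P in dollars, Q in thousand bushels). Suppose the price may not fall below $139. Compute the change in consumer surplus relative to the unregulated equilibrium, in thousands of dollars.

In a free market, 328 - 2P = 7P - 149 gives the equilibrium P* = 53, Q* = 222.
Because the floor (139) lies above the market-clearing price, it is binding.
At P = 139: Qd = 328 - 2·139 = 50 and Qs = 7·139 - 149 = 824.
Consumer surplus without the control is ½ · (164 - 53) · 222 = 12321.
With the floor, consumers buy 50 units at 139, so CS = ½ · (164 - 139) · 50 = 625.
Change in consumer surplus = 625 - 12321 = -11696.

-11696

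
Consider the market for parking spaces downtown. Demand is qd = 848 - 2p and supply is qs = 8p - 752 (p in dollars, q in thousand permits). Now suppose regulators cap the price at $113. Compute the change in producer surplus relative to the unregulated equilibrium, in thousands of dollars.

-15980

Equilibrium: 848 - 2p = 8p - 752, so 1600 = 10p and p* = 160, q* = 528.
The ceiling of 113 is below the equilibrium price 160, so it binds.
At p = 113: qd = 848 - 2·113 = 622 and qs = 8·113 - 752 = 152.
Producer surplus without the control is ½ · (160 - 94) · 528 = 17424.
With the ceiling, producers sell 152 units at 113, so PS = ½ · (113 - 94) · 152 = 1444.
Change in producer surplus = 1444 - 17424 = -15980.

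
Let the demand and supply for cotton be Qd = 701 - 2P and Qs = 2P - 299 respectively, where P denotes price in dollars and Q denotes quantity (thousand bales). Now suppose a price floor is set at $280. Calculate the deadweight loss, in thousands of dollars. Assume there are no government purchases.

Without the control the market clears where 701 - 2P = 2P - 299, i.e. P* = 250 and Q* = 201.
Because the floor (280) lies above the market-clearing price, it is binding.
At P = 280: Qd = 701 - 2·280 = 141 and Qs = 2·280 - 299 = 261.
Quantity traded falls to 141. At Q = 141 the demand price is (701 - 141)/2 = 280 and the supply price is (299 + 141)/2 = 220.
Deadweight loss = ½ · (280 - 220) · (201 - 141) = ½ · 60 · 60 = 1800.

1800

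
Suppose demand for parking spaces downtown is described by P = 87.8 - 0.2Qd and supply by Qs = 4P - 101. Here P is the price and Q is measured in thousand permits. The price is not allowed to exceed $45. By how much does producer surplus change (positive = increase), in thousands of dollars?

-1635

Rearranging demand gives Qd = 439 - 5P. Equilibrium: 439 - 5P = 4P - 101, so 540 = 9P and P* = 60, Q* = 139.
The ceiling of 45 is below the equilibrium price 60, so it binds.
At P = 45: Qd = 439 - 5·45 = 214 and Qs = 4·45 - 101 = 79.
Producer surplus without the control is ½ · (60 - 25.25) · 139 = 2415.125.
With the ceiling, producers sell 79 units at 45, so PS = ½ · (45 - 25.25) · 79 = 780.125.
Change in producer surplus = 780.125 - 2415.125 = -1635.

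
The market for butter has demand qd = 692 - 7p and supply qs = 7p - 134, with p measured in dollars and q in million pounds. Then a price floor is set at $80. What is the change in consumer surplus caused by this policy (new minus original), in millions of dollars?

Equilibrium: 692 - 7p = 7p - 134, so 826 = 14p and p* = 59, q* = 279.
Since 80 > 59, the floor is binding.
At p = 80: qd = 692 - 7·80 = 132 and qs = 7·80 - 134 = 426.
Consumer surplus without the control is ½ · (692/7 - 59) · 279 = 77841/14.
With the floor, consumers buy 132 units at 80, so CS = ½ · (692/7 - 80) · 132 = 8712/7.
Change in consumer surplus = 8712/7 - 77841/14 = -4315.5.

-4315.5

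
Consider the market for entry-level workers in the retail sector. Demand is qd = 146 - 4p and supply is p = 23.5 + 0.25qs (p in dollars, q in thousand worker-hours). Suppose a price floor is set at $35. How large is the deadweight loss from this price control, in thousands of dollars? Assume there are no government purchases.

Rearranging supply gives qs = 4p - 94. Equilibrium: 146 - 4p = 4p - 94, so 240 = 8p and p* = 30, q* = 26.
Because the floor (35) lies above the market-clearing price, it is binding.
At p = 35: qd = 146 - 4·35 = 6 and qs = 4·35 - 94 = 46.
Quantity traded falls to 6. At q = 6 the demand price is (146 - 6)/4 = 35 and the supply price is (94 + 6)/4 = 25.
Deadweight loss = ½ · (35 - 25) · (26 - 6) = ½ · 10 · 20 = 100.

100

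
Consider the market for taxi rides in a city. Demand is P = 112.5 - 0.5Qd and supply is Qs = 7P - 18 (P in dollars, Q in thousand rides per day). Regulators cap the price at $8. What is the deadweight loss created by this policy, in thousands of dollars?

5685.75

Rearranging demand gives Qd = 225 - 2P. Without the control the market clears where 225 - 2P = 7P - 18, i.e. P* = 27 and Q* = 171.
Since 8 < 27, the ceiling is binding.
At P = 8: Qd = 225 - 2·8 = 209 and Qs = 7·8 - 18 = 38.
Quantity traded falls to 38. At Q = 38 the demand price is (225 - 38)/2 = 93.5 and the supply price is (18 + 38)/7 = 8.
Deadweight loss = ½ · (93.5 - 8) · (171 - 38) = ½ · 85.5 · 133 = 5685.75.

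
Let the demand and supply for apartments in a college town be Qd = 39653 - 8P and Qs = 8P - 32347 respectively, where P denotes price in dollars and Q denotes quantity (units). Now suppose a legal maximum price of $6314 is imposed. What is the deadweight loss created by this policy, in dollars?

0

Without the control the market clears where 39653 - 8P = 8P - 32347, i.e. P* = 4500 and Q* = 3653.
Since 6314 is above P* = 4500, the ceiling does not bind and the free-market outcome prevails.
Since the control does not bind, no trades are prevented and deadweight loss is zero.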